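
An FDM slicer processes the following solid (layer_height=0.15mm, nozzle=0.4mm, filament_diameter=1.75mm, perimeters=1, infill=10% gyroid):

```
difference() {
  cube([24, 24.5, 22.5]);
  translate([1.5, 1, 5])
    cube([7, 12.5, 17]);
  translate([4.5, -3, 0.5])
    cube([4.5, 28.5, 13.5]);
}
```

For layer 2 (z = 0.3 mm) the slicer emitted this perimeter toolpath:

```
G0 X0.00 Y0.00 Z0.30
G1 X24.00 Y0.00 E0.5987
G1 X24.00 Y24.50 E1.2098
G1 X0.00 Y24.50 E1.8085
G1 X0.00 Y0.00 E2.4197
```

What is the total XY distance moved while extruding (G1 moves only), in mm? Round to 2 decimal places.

Sum the Euclidean lengths of each G1 segment: total = 97.00 mm.

97.00 mm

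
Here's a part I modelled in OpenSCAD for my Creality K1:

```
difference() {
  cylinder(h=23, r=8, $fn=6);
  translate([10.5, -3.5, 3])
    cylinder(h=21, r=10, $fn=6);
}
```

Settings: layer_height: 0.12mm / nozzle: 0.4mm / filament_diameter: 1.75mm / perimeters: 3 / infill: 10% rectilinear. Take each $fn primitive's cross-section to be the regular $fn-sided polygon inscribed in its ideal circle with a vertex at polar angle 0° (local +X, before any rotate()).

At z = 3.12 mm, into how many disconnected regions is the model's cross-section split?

At z = 3.12 mm: the cylinder: section is a regular 6-gon, circumradius r=8; the cylinder at (10.5, -3.5): section is a regular 6-gon, circumradius r=10; Subtracting the remaining from the first: starting from the r=8 cylinder, the r=10 cylinder at (10.5, -3.5) partially overlaps it — only the 44.18 mm² overlap (of its 259.81 mm²) is removed, clipping the outline — 1 connected region. The result has 1 disconnected region.

1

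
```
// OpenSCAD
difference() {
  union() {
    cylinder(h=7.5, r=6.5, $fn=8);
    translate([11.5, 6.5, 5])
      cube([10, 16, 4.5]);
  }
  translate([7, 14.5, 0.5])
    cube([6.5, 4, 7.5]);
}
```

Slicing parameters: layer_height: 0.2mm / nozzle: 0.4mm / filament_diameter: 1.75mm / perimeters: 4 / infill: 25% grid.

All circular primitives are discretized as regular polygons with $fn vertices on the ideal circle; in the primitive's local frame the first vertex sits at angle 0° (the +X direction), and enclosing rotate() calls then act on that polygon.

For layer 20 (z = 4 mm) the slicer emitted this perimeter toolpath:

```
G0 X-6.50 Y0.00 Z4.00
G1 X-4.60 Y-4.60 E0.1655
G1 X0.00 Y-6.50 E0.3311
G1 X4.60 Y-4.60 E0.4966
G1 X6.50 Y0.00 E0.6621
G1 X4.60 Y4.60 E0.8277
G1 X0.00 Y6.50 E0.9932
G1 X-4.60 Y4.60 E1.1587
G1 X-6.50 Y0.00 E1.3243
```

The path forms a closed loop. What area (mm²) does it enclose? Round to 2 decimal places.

Apply the shoelace formula to the sequence of (X, Y) vertices; enclosed area = 119.60 mm².

119.60 mm²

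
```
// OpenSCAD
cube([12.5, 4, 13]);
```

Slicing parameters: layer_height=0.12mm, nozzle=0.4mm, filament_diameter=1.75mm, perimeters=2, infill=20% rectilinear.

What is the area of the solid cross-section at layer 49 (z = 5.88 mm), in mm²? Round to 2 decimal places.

50.00 mm²

At z = 5.88 mm: the cube (footprint 12.5×4) is included at this height (area 50.00 mm²). Overall, the cross-section is a single solid region. Net area = 50.00 mm².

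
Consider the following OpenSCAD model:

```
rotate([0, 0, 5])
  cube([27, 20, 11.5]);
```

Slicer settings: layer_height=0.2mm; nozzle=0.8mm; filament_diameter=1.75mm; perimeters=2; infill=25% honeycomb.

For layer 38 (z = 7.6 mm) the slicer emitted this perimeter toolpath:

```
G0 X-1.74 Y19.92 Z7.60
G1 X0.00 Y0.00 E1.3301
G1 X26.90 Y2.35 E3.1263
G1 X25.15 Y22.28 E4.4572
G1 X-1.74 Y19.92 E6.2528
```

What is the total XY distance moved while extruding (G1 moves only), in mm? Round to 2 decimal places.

Sum the Euclidean lengths of each G1 segment: total = 94.00 mm.

94.00 mm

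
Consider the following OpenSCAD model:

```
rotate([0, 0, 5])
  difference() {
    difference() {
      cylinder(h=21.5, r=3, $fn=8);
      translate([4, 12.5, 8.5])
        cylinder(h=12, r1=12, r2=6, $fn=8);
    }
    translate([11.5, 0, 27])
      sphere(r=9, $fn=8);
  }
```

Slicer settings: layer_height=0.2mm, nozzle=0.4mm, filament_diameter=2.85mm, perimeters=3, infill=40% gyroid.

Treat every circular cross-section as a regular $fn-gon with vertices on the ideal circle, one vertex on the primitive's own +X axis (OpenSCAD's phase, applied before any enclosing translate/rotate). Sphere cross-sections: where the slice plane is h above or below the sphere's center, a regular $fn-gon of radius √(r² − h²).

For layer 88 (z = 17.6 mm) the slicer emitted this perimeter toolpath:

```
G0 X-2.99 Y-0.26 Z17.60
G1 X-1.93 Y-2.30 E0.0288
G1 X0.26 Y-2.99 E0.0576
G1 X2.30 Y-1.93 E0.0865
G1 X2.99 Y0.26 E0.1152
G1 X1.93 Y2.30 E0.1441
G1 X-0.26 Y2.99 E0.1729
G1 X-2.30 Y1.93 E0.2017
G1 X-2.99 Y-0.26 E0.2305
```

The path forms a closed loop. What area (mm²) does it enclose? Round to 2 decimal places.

Apply the shoelace formula to the sequence of (X, Y) vertices; enclosed area = 25.49 mm².

25.49 mm²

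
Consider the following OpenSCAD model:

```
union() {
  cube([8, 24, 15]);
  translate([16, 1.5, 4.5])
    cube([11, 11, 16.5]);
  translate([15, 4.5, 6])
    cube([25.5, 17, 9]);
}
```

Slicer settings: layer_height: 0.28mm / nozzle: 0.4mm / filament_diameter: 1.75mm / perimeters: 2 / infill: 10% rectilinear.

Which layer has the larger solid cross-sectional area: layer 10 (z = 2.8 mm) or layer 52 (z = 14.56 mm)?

layer 52 (z = 14.56 mm)

Layer 10 (z = 2.8): the cube is present — its section is the full 8×24 rectangle (area 192.00 mm²); the cube at (16, 1.5) is absent (z outside [4.5, 21]); the cube at (15, 4.5) does not reach this height (z outside [6, 15]); Merging all regions: only the 8×24 cube is present, so the union is just that shape — area = 192.00 mm². So its area = 192.00 mm². Layer 52 (z = 14.56): the cube (footprint 8×24) is included at this height (area 192.00 mm²); the 11×11 cube at (16, 1.5) contributes its full rectangle (area 121.00 mm²); the cube at (15, 4.5) (footprint 25.5×17) is included at this height (area 433.50 mm²); Merging all regions: the regions partially overlap — summed areas 746.50 mm² minus the doubly-counted overlap 88.00 mm² gives 658.50 mm² — area = 658.50 mm². So its area = 658.50 mm². Layer 52 is larger (658.50 vs 192.00 mm²).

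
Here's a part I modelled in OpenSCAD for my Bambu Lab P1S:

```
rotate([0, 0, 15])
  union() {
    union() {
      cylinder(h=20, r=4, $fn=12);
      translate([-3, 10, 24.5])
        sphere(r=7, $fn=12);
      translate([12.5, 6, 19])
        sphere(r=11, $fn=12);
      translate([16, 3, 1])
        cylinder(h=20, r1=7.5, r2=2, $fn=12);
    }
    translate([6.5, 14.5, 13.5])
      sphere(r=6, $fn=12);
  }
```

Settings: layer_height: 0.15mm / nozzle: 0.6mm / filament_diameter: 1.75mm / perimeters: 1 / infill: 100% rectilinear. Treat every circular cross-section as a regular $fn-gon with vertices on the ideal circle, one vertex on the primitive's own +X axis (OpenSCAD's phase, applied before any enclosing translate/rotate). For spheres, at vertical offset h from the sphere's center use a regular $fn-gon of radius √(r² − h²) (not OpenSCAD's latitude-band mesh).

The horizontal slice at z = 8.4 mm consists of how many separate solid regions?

3

At z = 8.4 mm: the cylinder: section is a regular 12-gon, circumradius r=4; the sphere at (-3, 10) is not intersected at this z (|z−center|=16.100 > r=7); the r=11 sphere at (12.5, 6) slices to a regular 12-gon of circumradius 2.939 (√(r²−h²) with h=10.6 from center); the cone at (16, 3) (r1=7.5→r2=2) has section circumradius 5.465 here — a regular 12-gon; Combining (union): the regions partially overlap (shared area 15.59 mm²), so overlapping operands fuse into one piece — 2 connected regions; the r=6 sphere at (6.5, 14.5) contributes a regular 12-gon of circumradius √(6²−5.1²) = 3.161; Combining (union): the 2 present regions are separate (no shared area or edge), so areas and boundary lengths simply add and each stays a separate island — 3 connected regions; (whole slice rotated 15° about Z — lengths, areas and connectivity unchanged). The result has 3 disconnected regions.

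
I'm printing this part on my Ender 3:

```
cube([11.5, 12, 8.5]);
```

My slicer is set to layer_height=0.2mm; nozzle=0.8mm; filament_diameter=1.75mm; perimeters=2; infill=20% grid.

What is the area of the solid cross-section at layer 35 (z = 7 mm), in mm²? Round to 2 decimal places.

At z = 7 mm: the 11.5×12 cube contributes its full rectangle (area 138.00 mm²). Overall, the cross-section is a single solid region. Net area = 138.00 mm².

138.00 mm²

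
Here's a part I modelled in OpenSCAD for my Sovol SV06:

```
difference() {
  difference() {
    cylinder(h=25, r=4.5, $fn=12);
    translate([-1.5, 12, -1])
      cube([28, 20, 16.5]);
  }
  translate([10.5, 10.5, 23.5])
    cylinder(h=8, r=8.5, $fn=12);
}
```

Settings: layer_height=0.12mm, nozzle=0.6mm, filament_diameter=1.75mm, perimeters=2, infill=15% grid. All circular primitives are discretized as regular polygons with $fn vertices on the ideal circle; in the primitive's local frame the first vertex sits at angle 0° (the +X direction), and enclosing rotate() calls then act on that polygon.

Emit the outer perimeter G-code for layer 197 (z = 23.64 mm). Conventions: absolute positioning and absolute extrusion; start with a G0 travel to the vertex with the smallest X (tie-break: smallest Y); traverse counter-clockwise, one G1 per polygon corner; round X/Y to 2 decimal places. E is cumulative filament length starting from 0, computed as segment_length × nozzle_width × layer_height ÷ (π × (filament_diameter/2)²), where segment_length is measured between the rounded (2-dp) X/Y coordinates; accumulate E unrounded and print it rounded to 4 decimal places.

G0 X-4.50 Y0.00 Z23.64
G1 X-3.90 Y-2.25 E0.0697
G1 X-2.25 Y-3.90 E0.1396
G1 X0.00 Y-4.50 E0.2093
G1 X2.25 Y-3.90 E0.2790
G1 X3.90 Y-2.25 E0.3488
G1 X4.50 Y0.00 E0.4185
G1 X3.90 Y2.25 E0.4882
G1 X2.25 Y3.90 E0.5581
G1 X0.00 Y4.50 E0.6278
G1 X-2.25 Y3.90 E0.6975
G1 X-3.90 Y2.25 E0.7673
G1 X-4.50 Y0.00 E0.8370

At z = 23.64 mm: the cylinder: section is a regular 12-gon, circumradius r=4.5; the cube at (-1.5, 12) is not intersected at this z (z outside [-1, 15.5]); After the difference (first − rest): none of the subtracted shapes is present at this height, so the r=4.5 cylinder is unchanged — 1 connected region; the r=8.5 cylinder at (10.5, 10.5) gives a regular 12-gon of circumradius 8.5 (constant along its height); Taking the first minus the rest: starting from that combined region, the r=8.5 cylinder at (10.5, 10.5) misses the remaining region (no effect) — 1 connected region. The outline is a single polygon with 12 vertices. Extrusion per mm of travel: 0.6 × 0.12 / (π × 0.875²) = 0.029934. Accumulating E over each segment gives final E = 0.8370.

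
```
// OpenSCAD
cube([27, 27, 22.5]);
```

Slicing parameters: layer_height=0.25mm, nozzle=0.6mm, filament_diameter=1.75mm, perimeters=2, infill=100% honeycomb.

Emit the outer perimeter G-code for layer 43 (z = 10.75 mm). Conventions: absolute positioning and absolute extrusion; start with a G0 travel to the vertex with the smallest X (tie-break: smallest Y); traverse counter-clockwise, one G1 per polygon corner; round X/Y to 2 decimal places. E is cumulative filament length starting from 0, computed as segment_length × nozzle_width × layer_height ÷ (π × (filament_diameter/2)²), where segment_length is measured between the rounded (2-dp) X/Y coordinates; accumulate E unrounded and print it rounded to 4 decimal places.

G0 X0.00 Y0.00 Z10.75
G1 X27.00 Y0.00 E1.6838
G1 X27.00 Y27.00 E3.3676
G1 X0.00 Y27.00 E5.0514
G1 X0.00 Y0.00 E6.7352

At z = 10.75 mm: the cube is present — its section is the full 27×27 rectangle. The outline is a single polygon with 4 vertices. Extrusion per mm of travel: 0.6 × 0.25 / (π × 0.875²) = 0.062363. Accumulating E over each segment gives final E = 6.7352.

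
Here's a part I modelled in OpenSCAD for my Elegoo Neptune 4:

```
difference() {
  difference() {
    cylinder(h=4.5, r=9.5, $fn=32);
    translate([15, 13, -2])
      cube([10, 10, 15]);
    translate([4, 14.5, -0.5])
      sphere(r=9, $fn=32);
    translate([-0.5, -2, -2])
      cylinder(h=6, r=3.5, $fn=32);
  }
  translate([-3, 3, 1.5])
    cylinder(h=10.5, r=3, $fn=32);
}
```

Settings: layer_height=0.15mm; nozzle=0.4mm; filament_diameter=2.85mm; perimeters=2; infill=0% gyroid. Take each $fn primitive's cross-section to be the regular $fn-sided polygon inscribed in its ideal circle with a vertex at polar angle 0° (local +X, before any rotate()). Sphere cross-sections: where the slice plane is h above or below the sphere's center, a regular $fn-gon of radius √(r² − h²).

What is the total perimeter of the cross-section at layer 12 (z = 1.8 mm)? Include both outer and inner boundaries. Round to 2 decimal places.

At z = 1.8 mm: the cylinder: section is a regular 32-gon, circumradius r=9.5 (perimeter = 2·32·9.500·sin(180°/32) = 59.59 mm); the cube at (15, 13) is present — its section is the full 10×10 rectangle (perimeter 40.00 mm); the r=9 sphere at (4, 14.5) slices to a regular 32-gon of circumradius 8.701 (√(r²−h²) with h=2.3 from center) (perimeter = 2·32·8.701·sin(180°/32) = 54.58 mm); the r=3.5 cylinder at (-0.5, -2) contributes a regular 32-gon of circumradius 3.5 (perimeter = 2·32·3.500·sin(180°/32) = 21.96 mm); Taking the first minus the rest: starting from the r=9.5 cylinder, the 10×10 cube at (15, 13) misses the remaining region (no effect); the r=9 sphere at (4, 14.5) partially overlaps it — only the 21.33 mm² overlap (of its 236.32 mm²) is removed, clipping the outline; the r=3.5 cylinder at (-0.5, -2) lies wholly inside it (removes its full 38.24 mm² and its 21.96 mm outline becomes a hole wall) — boundary (outer + 1 inner loop) = 81.67 mm; the cylinder at (-3, 3): section is a regular 32-gon, circumradius r=3 (perimeter = 2·32·3.000·sin(180°/32) = 18.82 mm); Subtracting the remaining from the first: starting from the result so far, the r=3 cylinder at (-3, 3) partially overlaps it — only the 26.13 mm² overlap (of its 28.09 mm²) is removed, clipping the outline — boundary (outer + 1 inner loop) = 93.64 mm. Overall, the cross-section is one region with 1 hole. Total boundary length (outer + inner) = 93.64 mm.

93.64 mm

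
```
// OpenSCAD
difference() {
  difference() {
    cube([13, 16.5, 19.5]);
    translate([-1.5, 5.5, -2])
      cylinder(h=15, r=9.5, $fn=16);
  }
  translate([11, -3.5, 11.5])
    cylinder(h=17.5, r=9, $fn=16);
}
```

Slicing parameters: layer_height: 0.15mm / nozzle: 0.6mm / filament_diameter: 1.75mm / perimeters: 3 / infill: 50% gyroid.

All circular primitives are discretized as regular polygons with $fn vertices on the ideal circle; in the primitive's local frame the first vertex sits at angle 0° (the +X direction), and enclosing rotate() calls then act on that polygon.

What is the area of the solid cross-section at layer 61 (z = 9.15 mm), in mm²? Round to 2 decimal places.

119.28 mm²

At z = 9.15 mm: the 13×16.5 cube contributes its full rectangle (area 214.50 mm²); the r=9.5 cylinder at (-1.5, 5.5) gives a regular 16-gon of circumradius 9.5 (constant along its height) (area = (16/2)·9.500²·sin(360°/16) = 276.30 mm²); Taking the first minus the rest: starting from the 13×16.5 cube (214.50 mm²), the r=9.5 cylinder at (-1.5, 5.5) partially overlaps it — only the 95.22 mm² overlap (of its 276.30 mm²) is removed, clipping the outline — area = 119.28 mm²; the cylinder at (11, -3.5) does not reach this height (z outside [11.5, 29]); Taking the first minus the rest: none of the subtracted shapes is present at this height, so the result so far is unchanged — area = 119.28 mm². Overall, the cross-section is a single solid region. Net area = 119.28 mm².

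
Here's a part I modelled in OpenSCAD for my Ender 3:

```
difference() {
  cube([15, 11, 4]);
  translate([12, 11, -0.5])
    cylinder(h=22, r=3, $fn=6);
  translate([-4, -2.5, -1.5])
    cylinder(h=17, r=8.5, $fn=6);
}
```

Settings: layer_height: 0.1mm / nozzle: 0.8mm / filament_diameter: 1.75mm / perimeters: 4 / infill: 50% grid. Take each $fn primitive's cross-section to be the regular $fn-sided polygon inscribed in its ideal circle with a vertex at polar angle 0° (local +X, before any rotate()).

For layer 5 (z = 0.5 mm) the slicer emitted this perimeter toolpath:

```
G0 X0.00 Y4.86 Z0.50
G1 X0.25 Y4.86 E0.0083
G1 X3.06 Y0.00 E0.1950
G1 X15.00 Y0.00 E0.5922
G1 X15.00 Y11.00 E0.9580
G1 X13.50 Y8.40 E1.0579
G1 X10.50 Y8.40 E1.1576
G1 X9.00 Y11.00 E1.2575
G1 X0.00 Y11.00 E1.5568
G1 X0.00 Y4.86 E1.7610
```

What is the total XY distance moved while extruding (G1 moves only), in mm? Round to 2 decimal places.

52.95 mm

Sum the Euclidean lengths of each G1 segment: total = 52.95 mm.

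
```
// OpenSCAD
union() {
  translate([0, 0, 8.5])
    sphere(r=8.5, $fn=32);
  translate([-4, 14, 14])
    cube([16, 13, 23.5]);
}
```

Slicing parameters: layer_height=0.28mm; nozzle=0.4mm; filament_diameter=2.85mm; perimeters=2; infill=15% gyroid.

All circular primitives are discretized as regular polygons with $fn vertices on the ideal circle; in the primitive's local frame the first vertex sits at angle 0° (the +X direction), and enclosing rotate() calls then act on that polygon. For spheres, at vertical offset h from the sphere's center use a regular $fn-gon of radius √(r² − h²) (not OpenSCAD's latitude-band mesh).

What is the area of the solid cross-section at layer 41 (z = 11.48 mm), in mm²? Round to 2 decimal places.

197.80 mm²

At z = 11.48 mm: the r=8.5 sphere slices to a regular 32-gon of circumradius 7.961 (√(r²−h²) with h=2.98 from center) (area = (32/2)·7.961²·sin(360°/32) = 197.80 mm²); the cube at (-4, 14) is absent (z outside [14, 37.5]); Combining (union): only the r=8.5 sphere is present, so the union is just that shape — area = 197.80 mm². Overall, the cross-section is a single solid region. Net area = 197.80 mm².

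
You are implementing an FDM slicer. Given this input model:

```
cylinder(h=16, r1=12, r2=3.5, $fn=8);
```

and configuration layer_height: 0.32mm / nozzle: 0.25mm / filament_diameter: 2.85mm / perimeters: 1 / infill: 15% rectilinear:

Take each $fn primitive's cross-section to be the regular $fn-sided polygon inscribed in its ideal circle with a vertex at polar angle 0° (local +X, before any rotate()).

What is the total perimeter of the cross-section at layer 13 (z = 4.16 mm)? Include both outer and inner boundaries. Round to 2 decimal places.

59.94 mm

At z = 4.16 mm: the cone (r1=12→r2=3.5) has section circumradius 9.790 here — a regular 8-gon (perimeter = 2·8·9.790·sin(180°/8) = 59.94 mm). Overall, the cross-section is a single solid region. Total boundary length (outer) = 59.94 mm.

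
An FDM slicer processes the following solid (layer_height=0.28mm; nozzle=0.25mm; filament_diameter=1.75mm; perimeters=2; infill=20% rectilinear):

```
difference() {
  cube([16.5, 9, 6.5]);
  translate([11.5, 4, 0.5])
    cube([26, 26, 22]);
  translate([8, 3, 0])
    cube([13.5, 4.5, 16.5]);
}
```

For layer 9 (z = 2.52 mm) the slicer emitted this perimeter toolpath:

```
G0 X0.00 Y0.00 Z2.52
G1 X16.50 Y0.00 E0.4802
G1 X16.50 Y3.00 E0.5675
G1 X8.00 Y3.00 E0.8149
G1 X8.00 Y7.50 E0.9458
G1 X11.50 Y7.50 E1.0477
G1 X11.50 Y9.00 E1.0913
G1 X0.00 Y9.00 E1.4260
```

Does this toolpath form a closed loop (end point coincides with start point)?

no

Start point (G0): (0.00, 0.00). End point (last G1): the path does not return to the start — open.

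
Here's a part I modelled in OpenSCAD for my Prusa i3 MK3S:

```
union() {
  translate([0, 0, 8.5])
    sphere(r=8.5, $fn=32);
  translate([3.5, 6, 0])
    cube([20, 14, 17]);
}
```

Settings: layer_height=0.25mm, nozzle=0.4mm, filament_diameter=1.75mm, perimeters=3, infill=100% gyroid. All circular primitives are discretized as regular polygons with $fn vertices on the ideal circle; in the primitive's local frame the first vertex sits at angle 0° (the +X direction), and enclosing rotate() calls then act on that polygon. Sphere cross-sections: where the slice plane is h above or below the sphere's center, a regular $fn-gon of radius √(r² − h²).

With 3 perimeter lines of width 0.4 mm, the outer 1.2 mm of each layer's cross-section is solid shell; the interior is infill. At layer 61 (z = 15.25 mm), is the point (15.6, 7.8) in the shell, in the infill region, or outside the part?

At z = 15.25 mm: the sphere: section is a regular 32-gon, circumradius = √(r²−h²) = √(8.5²−6.75²) = 5.166; the cube at (3.5, 6) is present — its section is the full 20×14 rectangle; Taking the union: the 2 present regions are separate (no shared area or edge), so areas and boundary lengths simply add and each stays a separate island — 2 connected regions. Overall, the cross-section has 2 separate islands. The nearest boundary edge runs (23.50, 6.00)→(3.50, 6.00); distance from the point to it = 1.80 mm. (Shell/infill is judged within the island containing the point — the largest one.) The point is inside the cross-section and 1.80 mm from the nearest boundary — more than the 1.2 mm shell width (3 × 0.4), so it's in the infill interior.

infill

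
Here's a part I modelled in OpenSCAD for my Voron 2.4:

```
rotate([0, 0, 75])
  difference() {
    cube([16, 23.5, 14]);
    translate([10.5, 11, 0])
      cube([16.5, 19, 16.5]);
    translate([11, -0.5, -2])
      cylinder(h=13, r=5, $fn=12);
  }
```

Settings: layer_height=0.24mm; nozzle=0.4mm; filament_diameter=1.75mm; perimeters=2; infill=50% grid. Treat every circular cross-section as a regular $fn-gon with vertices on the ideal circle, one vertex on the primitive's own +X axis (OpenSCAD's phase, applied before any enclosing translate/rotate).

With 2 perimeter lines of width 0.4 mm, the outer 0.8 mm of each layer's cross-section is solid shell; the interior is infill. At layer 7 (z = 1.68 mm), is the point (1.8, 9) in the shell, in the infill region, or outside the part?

outside

At z = 1.68 mm: the cube is present — its section is the full 16×23.5 rectangle; the cube at (10.5, 11) (footprint 16.5×19) is included at this height; the cylinder at (11, -0.5): section is a regular 12-gon, circumradius r=5; Subtracting the remaining from the first: starting from the 16×23.5 cube, the 16.5×19 cube at (10.5, 11) partially overlaps it — only the 68.75 mm² overlap (of its 313.50 mm²) is removed, clipping the outline; the r=5 cylinder at (11, -0.5) partially overlaps it — only the 32.57 mm² overlap (of its 75.00 mm²) is removed, clipping the outline — 1 connected region; (whole slice rotated 75° about Z — lengths, areas and connectivity unchanged). Overall, the cross-section is a single solid region. Undo the 75° rotation: the query point maps to (9.159, 0.591) in the un-rotated model frame. The nearest boundary edge runs (8.50, 3.83)→(6.67, 2.00); distance from the point to it = 2.76 mm. The point is not inside any of the regions above, so it lies outside the cross-section (2.76 mm from the nearest boundary).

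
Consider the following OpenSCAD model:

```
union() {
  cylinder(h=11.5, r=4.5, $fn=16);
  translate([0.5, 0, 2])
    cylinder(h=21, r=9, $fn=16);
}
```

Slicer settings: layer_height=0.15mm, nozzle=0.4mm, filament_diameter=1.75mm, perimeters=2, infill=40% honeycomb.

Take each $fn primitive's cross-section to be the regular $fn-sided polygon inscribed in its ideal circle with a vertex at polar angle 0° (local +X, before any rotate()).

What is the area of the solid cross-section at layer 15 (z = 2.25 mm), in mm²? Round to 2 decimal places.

247.98 mm²

At z = 2.25 mm: the r=4.5 cylinder gives a regular 16-gon of circumradius 4.5 (constant along its height) (area = (16/2)·4.500²·sin(360°/16) = 61.99 mm²); the r=9 cylinder at (0.5, 0) contributes a regular 16-gon of circumradius 9 (area = (16/2)·9.000²·sin(360°/16) = 247.98 mm²); Merging all regions: the r=4.5 cylinder lies entirely inside the r=9 cylinder at (0.5, 0), so the union is just the r=9 cylinder at (0.5, 0) — area = 247.98 mm². Overall, the cross-section is a single solid region. Net area = 247.98 mm².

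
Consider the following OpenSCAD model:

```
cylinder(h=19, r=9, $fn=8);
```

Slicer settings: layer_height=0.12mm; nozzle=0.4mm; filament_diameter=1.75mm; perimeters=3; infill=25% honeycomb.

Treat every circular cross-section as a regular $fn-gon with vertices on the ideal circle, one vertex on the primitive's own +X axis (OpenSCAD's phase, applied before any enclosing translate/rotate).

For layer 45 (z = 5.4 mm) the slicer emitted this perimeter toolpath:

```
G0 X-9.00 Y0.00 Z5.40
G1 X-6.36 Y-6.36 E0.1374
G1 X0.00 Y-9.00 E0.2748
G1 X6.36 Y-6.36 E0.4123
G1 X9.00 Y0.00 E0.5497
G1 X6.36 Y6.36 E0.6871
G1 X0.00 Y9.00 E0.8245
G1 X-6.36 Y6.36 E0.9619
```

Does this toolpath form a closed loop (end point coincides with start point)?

no

Start point (G0): (-9.00, 0.00). End point (last G1): the path does not return to the start — open.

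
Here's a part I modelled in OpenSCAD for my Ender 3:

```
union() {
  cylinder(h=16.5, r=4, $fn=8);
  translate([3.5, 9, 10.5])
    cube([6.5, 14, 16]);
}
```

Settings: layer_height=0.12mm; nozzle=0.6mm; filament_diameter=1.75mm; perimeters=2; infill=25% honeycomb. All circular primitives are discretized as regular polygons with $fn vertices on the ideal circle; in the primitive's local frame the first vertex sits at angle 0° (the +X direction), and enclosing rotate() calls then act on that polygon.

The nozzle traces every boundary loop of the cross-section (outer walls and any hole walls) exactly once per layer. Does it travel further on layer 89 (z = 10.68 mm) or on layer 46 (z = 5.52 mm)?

Layer 89 (z = 10.68): the cylinder: section is a regular 8-gon, circumradius r=4 (perimeter = 2·8·4.000·sin(180°/8) = 24.49 mm); the cube at (3.5, 9) (footprint 6.5×14) is included at this height (perimeter 41.00 mm); Merging all regions: the 2 present regions are separate (no shared area or edge), so areas and boundary lengths simply add and each stays a separate island — boundary = 65.49 mm. So its perimeter = 65.49 mm. Layer 46 (z = 5.52): the r=4 cylinder contributes a regular 8-gon of circumradius 4 (perimeter = 2·8·4.000·sin(180°/8) = 24.49 mm); the cube at (3.5, 9) is not intersected at this z (z outside [10.5, 26.5]); Merging all regions: only the r=4 cylinder is present, so the union is just that shape — boundary = 24.49 mm. So its perimeter = 24.49 mm. Layer 89 is larger (65.49 vs 24.49 mm).

layer 89 (z = 10.68 mm)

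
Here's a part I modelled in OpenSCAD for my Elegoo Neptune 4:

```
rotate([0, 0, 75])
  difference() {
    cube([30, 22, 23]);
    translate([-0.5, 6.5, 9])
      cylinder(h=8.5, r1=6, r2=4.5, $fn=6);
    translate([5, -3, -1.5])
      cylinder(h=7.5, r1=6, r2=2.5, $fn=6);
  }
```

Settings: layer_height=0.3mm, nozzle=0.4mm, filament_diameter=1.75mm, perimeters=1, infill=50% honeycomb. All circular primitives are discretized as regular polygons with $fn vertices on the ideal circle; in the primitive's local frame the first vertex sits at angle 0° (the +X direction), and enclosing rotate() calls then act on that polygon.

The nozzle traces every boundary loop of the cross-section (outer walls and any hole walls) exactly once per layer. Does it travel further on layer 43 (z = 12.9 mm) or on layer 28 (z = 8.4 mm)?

Layer 43 (z = 12.9): the cube is present — its section is the full 30×22 rectangle (perimeter 104.00 mm); the cone at (-0.5, 6.5): at t=0.459 of its height the radius interpolates to r₁+(r₂−r₁)t = 5.312, giving a regular 6-gon of that circumradius (perimeter = 2·6·5.312·sin(180°/6) = 31.87 mm); the cone at (5, -3) does not reach this height (z outside [-1.5, 6]); Subtracting the remaining from the first: starting from the 30×22 cube, the cone at (-0.5, 6.5) partially overlaps it — only the 32.05 mm² overlap (of its 73.30 mm²) is removed, clipping the outline — boundary = 109.74 mm; (rotated 75° about Z; rotation is an isometry so areas/perimeters/island counts are preserved). So its perimeter = 109.74 mm. Layer 28 (z = 8.4): the cube (footprint 30×22) is included at this height (perimeter 104.00 mm); the cone at (-0.5, 6.5) is absent (z outside [9, 17.5]); the cone at (5, -3) is not intersected at this z (z outside [-1.5, 6]); After the difference (first − rest): none of the subtracted shapes is present at this height, so the 30×22 cube is unchanged — boundary = 104.00 mm; (rotated 75° about Z; rotation is an isometry so areas/perimeters/island counts are preserved). So its perimeter = 104.00 mm. Layer 43 is larger (109.74 vs 104.00 mm).

layer 43 (z = 12.9 mm)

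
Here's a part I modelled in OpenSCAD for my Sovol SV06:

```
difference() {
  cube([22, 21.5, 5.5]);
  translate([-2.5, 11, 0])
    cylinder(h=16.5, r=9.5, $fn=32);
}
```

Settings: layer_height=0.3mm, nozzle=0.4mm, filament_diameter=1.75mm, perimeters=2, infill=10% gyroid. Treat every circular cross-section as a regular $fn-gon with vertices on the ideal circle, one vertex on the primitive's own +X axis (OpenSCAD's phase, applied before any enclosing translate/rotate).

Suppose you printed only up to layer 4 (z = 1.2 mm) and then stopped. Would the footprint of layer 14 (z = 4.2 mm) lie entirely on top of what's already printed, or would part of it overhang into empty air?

entirely on top

Compare the two slices. At z = 1.2: the cube is present — its section is the full 22×21.5 rectangle (area 473.00 mm²); the r=9.5 cylinder at (-2.5, 11) contributes a regular 32-gon of circumradius 9.5 (area = (32/2)·9.500²·sin(360°/32) = 281.71 mm²); Taking the first minus the rest: starting from the 22×21.5 cube (473.00 mm²), the r=9.5 cylinder at (-2.5, 11) partially overlaps it — only the 94.06 mm² overlap (of its 281.71 mm²) is removed, clipping the outline — area = 378.94 mm². At z = 4.2: the cube (footprint 22×21.5) is included at this height (area 473.00 mm²); the r=9.5 cylinder at (-2.5, 11) gives a regular 32-gon of circumradius 9.5 (constant along its height) (area = (32/2)·9.500²·sin(360°/32) = 281.71 mm²); Subtracting the remaining from the first: starting from the 22×21.5 cube (473.00 mm²), the r=9.5 cylinder at (-2.5, 11) partially overlaps it — only the 94.06 mm² overlap (of its 281.71 mm²) is removed, clipping the outline — area = 378.94 mm². Checking containment: the cross-section at z = 4.2 is a subset of the cross-section at z = 1.2.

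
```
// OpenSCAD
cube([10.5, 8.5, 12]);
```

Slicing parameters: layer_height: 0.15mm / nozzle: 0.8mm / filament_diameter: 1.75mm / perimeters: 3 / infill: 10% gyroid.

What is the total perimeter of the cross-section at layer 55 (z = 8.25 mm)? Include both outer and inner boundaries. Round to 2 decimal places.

At z = 8.25 mm: the cube is present — its section is the full 10.5×8.5 rectangle (perimeter 38.00 mm). Overall, the cross-section is a single solid region. Total boundary length (outer) = 38.00 mm.

38.00 mm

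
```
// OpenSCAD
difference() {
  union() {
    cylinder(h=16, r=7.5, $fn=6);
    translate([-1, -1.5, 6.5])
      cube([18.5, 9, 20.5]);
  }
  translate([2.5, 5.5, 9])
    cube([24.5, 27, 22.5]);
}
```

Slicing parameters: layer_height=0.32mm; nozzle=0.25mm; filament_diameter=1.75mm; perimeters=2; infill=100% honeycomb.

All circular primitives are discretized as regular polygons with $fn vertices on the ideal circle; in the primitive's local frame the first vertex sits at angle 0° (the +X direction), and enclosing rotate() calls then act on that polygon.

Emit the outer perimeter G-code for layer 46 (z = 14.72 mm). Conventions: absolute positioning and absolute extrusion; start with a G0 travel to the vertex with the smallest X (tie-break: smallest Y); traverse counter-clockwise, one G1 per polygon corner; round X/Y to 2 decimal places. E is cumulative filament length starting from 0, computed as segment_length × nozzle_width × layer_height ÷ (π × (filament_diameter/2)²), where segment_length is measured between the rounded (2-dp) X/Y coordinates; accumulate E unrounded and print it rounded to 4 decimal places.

G0 X-7.50 Y0.00 Z14.72
G1 X-3.75 Y-6.50 E0.2496
G1 X3.75 Y-6.50 E0.4990
G1 X6.63 Y-1.50 E0.6910
G1 X17.50 Y-1.50 E1.0525
G1 X17.50 Y5.50 E1.2853
G1 X2.50 Y5.50 E1.7842
G1 X2.50 Y7.50 E1.8507
G1 X-1.00 Y7.50 E1.9671
G1 X-1.00 Y6.50 E2.0004
G1 X-3.75 Y6.50 E2.0919
G1 X-7.50 Y0.00 E2.3415

At z = 14.72 mm: the cylinder: section is a regular 6-gon, circumradius r=7.5; the cube at (-1, -1.5) is present — its section is the full 18.5×9 rectangle; Merging all regions: the regions partially overlap (shared area 55.13 mm²), so overlapping operands fuse into one piece — 1 connected region; the cube at (2.5, 5.5) (footprint 24.5×27) is included at this height; Subtracting the remaining from the first: starting from the result so far, the 24.5×27 cube at (2.5, 5.5) partially overlaps it — only the 30.00 mm² overlap (of its 661.50 mm²) is removed, clipping the outline — 1 connected region. The outline is a single polygon with 11 vertices. Extrusion per mm of travel: 0.25 × 0.32 / (π × 0.875²) = 0.033260. Accumulating E over each segment gives final E = 2.3415.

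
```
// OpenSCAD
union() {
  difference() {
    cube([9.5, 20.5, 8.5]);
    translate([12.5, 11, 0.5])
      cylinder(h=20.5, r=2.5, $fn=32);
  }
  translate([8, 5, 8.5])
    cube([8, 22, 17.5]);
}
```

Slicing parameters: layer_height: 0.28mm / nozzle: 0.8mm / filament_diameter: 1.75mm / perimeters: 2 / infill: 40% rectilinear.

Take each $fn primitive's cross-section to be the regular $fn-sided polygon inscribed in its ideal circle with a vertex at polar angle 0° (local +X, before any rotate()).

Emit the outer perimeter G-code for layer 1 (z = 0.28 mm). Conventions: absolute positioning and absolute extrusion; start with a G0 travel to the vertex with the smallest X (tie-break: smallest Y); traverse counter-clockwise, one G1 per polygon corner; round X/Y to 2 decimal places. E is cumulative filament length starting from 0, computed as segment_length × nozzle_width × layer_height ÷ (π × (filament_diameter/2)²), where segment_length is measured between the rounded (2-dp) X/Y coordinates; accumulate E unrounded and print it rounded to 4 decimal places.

At z = 0.28 mm: the cube (footprint 9.5×20.5) is included at this height; the cylinder at (12.5, 11) does not reach this height (z outside [0.5, 21]); After the difference (first − rest): none of the subtracted shapes is present at this height, so the 9.5×20.5 cube is unchanged — 1 connected region; the cube at (8, 5) does not reach this height (z outside [8.5, 26]); Merging all regions: only that combined region is present, so the union is just that shape — 1 connected region. The outline is a single polygon with 4 vertices. Extrusion per mm of travel: 0.8 × 0.28 / (π × 0.875²) = 0.093128. Accumulating E over each segment gives final E = 5.5877.

G0 X0.00 Y0.00 Z0.28
G1 X9.50 Y0.00 E0.8847
G1 X9.50 Y20.50 E2.7939
G1 X0.00 Y20.50 E3.6786
G1 X0.00 Y0.00 E5.5877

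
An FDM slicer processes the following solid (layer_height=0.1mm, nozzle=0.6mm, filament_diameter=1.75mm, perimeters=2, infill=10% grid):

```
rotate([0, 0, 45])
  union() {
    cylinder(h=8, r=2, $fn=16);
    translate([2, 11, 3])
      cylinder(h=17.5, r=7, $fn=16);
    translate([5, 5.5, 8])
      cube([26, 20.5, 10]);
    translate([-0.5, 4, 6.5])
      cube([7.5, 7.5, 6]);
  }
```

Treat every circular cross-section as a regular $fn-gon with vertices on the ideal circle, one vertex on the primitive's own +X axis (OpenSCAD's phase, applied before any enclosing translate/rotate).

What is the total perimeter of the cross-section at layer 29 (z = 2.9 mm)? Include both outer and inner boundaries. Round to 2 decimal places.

12.49 mm

At z = 2.9 mm: the cylinder: section is a regular 16-gon, circumradius r=2 (perimeter = 2·16·2.000·sin(180°/16) = 12.49 mm); the cylinder at (2, 11) is absent (z outside [3, 20.5]); the cube at (5, 5.5) is absent (z outside [8, 18]); the cube at (-0.5, 4) is absent (z outside [6.5, 12.5]); Merging all regions: only the r=2 cylinder is present, so the union is just that shape — boundary = 12.49 mm; (whole slice rotated 45° about Z — lengths, areas and connectivity unchanged). Overall, the cross-section is a single solid region. Total boundary length (outer) = 12.49 mm.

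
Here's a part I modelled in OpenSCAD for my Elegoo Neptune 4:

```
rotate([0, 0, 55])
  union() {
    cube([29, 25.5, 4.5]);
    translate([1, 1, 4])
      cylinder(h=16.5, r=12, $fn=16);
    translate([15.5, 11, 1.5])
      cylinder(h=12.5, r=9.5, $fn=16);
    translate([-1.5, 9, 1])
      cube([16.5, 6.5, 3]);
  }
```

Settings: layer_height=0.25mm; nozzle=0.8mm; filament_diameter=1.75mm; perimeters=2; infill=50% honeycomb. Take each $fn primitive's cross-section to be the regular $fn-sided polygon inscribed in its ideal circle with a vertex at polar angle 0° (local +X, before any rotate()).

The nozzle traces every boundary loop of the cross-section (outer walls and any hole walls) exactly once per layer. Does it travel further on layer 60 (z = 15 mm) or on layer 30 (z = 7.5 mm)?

Layer 60 (z = 15): the cube is not intersected at this z (z outside [0, 4.5]); the r=12 cylinder at (1, 1) gives a regular 16-gon of circumradius 12 (constant along its height) (perimeter = 2·16·12.000·sin(180°/16) = 74.91 mm); the cylinder at (15.5, 11) does not reach this height (z outside [1.5, 14]); the cube at (-1.5, 9) is not intersected at this z (z outside [1, 4]); Combining (union): only the r=12 cylinder at (1, 1) is present, so the union is just that shape — boundary = 74.91 mm; (rotated 55° about Z; rotation is an isometry so areas/perimeters/island counts are preserved). So its perimeter = 74.91 mm. Layer 30 (z = 7.5): the cube is not intersected at this z (z outside [0, 4.5]); the r=12 cylinder at (1, 1) contributes a regular 16-gon of circumradius 12 (perimeter = 2·16·12.000·sin(180°/16) = 74.91 mm); the r=9.5 cylinder at (15.5, 11) gives a regular 16-gon of circumradius 9.5 (constant along its height) (perimeter = 2·16·9.500·sin(180°/16) = 59.31 mm); the cube at (-1.5, 9) is not intersected at this z (z outside [1, 4]); Taking the union: the regions partially overlap (shared area 28.73 mm²), so the edge portions inside another operand are dropped and the merged outline is re-measured after clipping — boundary = 109.10 mm; (whole slice rotated 55° about Z — lengths, areas and connectivity unchanged). So its perimeter = 109.10 mm. Layer 30 is larger (109.10 vs 74.91 mm).

layer 30 (z = 7.5 mm)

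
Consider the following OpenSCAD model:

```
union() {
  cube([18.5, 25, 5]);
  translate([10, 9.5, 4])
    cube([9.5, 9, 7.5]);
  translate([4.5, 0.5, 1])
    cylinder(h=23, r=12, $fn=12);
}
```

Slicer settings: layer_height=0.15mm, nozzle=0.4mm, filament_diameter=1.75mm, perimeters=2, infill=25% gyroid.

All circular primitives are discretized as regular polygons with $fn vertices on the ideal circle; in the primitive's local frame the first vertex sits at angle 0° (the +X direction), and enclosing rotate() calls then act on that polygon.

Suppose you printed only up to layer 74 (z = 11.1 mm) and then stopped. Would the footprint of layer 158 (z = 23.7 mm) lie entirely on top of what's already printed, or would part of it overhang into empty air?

Compare the two slices. At z = 11.1: the cube is absent (z outside [0, 5]); the cube at (10, 9.5) is present — its section is the full 9.5×9 rectangle (area 85.50 mm²); the r=12 cylinder at (4.5, 0.5) contributes a regular 12-gon of circumradius 12 (area = (12/2)·12.000²·sin(360°/12) = 432.00 mm²); Taking the union: the regions partially overlap — summed areas 517.50 mm² minus the doubly-counted overlap 1.70 mm² gives 515.80 mm² — area = 515.80 mm². At z = 23.7: the cube is absent (z outside [0, 5]); the cube at (10, 9.5) is absent (z outside [4, 11.5]); the r=12 cylinder at (4.5, 0.5) gives a regular 12-gon of circumradius 12 (constant along its height) (area = (12/2)·12.000²·sin(360°/12) = 432.00 mm²); Combining (union): only the r=12 cylinder at (4.5, 0.5) is present, so the union is just that shape — area = 432.00 mm². Checking containment: the cross-section at z = 23.7 is a subset of the cross-section at z = 11.1.

entirely on top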